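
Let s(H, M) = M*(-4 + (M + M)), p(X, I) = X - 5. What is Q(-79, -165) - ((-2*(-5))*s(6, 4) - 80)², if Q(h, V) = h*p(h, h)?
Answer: 236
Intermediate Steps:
p(X, I) = -5 + X
s(H, M) = M*(-4 + 2*M)
Q(h, V) = h*(-5 + h)
Q(-79, -165) - ((-2*(-5))*s(6, 4) - 80)² = -79*(-5 - 79) - ((-2*(-5))*(2*4*(-2 + 4)) - 80)² = -79*(-84) - (10*(2*4*2) - 80)² = 6636 - (10*16 - 80)² = 6636 - (160 - 80)² = 6636 - 1*80² = 6636 - 1*6400 = 6636 - 6400 = 236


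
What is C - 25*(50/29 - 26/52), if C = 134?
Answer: 5997/58 ≈ 103.40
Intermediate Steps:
C - 25*(50/29 - 26/52) = 134 - 25*(50/29 - 26/52) = 134 - 25*(50*(1/29) - 26*1/52) = 134 - 25*(50/29 - ½) = 134 - 25*71/58 = 134 - 1775/58 = 5997/58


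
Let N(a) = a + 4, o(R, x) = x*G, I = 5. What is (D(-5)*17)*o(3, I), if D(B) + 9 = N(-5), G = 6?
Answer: -5100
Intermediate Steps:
o(R, x) = 6*x (o(R, x) = x*6 = 6*x)
N(a) = 4 + a
D(B) = -10 (D(B) = -9 + (4 - 5) = -9 - 1 = -10)
(D(-5)*17)*o(3, I) = (-10*17)*(6*5) = -170*30 = -5100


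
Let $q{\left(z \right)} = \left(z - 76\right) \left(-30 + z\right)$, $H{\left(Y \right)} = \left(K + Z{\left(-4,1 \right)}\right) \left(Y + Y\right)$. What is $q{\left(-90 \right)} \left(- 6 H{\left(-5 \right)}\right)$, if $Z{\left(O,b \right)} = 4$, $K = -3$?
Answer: $1195200$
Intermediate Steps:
$H{\left(Y \right)} = 2 Y$ ($H{\left(Y \right)} = \left(-3 + 4\right) \left(Y + Y\right) = 1 \cdot 2 Y = 2 Y$)
$q{\left(z \right)} = \left(-76 + z\right) \left(-30 + z\right)$
$q{\left(-90 \right)} \left(- 6 H{\left(-5 \right)}\right) = \left(2280 + \left(-90\right)^{2} - -9540\right) \left(- 6 \cdot 2 \left(-5\right)\right) = \left(2280 + 8100 + 9540\right) \left(\left(-6\right) \left(-10\right)\right) = 19920 \cdot 60 = 1195200$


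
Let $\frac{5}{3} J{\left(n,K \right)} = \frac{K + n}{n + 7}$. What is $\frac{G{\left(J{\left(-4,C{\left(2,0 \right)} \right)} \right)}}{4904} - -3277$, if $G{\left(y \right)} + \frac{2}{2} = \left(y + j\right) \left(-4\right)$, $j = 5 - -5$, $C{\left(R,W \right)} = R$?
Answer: $\frac{80351843}{24520} \approx 3277.0$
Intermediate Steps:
$J{\left(n,K \right)} = \frac{3 \left(K + n\right)}{5 \left(7 + n\right)}$ ($J{\left(n,K \right)} = \frac{3 \frac{K + n}{n + 7}}{5} = \frac{3 \frac{K + n}{7 + n}}{5} = \frac{3 \left(K + n\right)}{5 \left(7 + n\right)}$)
$j = 10$ ($j = 5 + 5 = 10$)
$G{\left(y \right)} = -41 - 4 y$ ($G{\left(y \right)} = -1 + \left(y + 10\right) \left(-4\right) = -1 + \left(10 + y\right) \left(-4\right) = -1 - \left(40 + 4 y\right) = -41 - 4 y$)
$\frac{G{\left(J{\left(-4,C{\left(2,0 \right)} \right)} \right)}}{4904} - -3277 = \frac{-41 - 4 \frac{3 \left(2 - 4\right)}{5 \left(7 - 4\right)}}{4904} - -3277 = \left(-41 - 4 \cdot \frac{3}{5} \cdot \frac{1}{3} \left(-2\right)\right) \frac{1}{4904} + 3277 = \left(-41 - - \frac{8}{5}\right) \frac{1}{4904} + 3277 = \left(-41 + \frac{8}{5}\right) \frac{1}{4904} + 3277 = \left(- \frac{197}{5}\right) \frac{1}{4904} + 3277 = - \frac{197}{24520} + 3277 = \frac{80351843}{24520}$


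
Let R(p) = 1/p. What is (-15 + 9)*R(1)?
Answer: -6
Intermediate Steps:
(-15 + 9)*R(1) = (-15 + 9)/1 = -6*1 = -6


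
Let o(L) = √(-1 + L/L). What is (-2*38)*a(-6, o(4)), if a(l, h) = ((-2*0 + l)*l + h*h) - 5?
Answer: -2356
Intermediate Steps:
o(L) = 0 (o(L) = √(-1 + 1) = √0 = 0)
a(l, h) = -5 + h² + l² (a(l, h) = ((0 + l)*l + h²) - 5 = (l*l + h²) - 5 = (l² + h²) - 5 = (h² + l²) - 5 = -5 + h² + l²)
(-2*38)*a(-6, o(4)) = (-2*38)*(-5 + 0² + (-6)²) = -76*(-5 + 0 + 36) = -76*31 = -2356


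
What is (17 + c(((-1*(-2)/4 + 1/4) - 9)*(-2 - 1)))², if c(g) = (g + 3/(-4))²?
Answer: 351649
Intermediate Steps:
c(g) = (-¾ + g)² (c(g) = (g + 3*(-¼))² = (g - ¾)² = (-¾ + g)²)
(17 + c(((-1*(-2)/4 + 1/4) - 9)*(-2 - 1)))² = (17 + (-3 + 4*(((-1*(-2)/4 + 1/4) - 9)*(-2 - 1)))²/16)² = (17 + (-3 + 4*(((2*(¼) + 1*(¼)) - 9)*(-3)))²/16)² = (17 + (-3 + 4*(((½ + ¼) - 9)*(-3)))²/16)² = (17 + (-3 + 4*((¾ - 9)*(-3)))²/16)² = (17 + (-3 + 4*(-33/4*(-3)))²/16)² = (17 + (-3 + 4*(99/4))²/16)² = (17 + (-3 + 99)²/16)² = (17 + (1/16)*96²)² = (17 + (1/16)*9216)² = (17 + 576)² = 593² = 351649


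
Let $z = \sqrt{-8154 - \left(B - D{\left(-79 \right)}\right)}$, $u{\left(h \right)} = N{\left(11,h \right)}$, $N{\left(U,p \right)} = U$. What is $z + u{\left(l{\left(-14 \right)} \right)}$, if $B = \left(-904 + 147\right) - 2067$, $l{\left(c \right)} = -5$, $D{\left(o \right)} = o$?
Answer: $11 + 3 i \sqrt{601} \approx 11.0 + 73.546 i$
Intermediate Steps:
$B = -2824$ ($B = -757 - 2067 = -2824$)
$u{\left(h \right)} = 11$
$z = 3 i \sqrt{601}$ ($z = \sqrt{-8154 - -2745} = \sqrt{-8154 + \left(-79 + 2824\right)} = \sqrt{-8154 + 2745} = \sqrt{-5409} = 3 i \sqrt{601} \approx 73.546 i$)
$z + u{\left(l{\left(-14 \right)} \right)} = 3 i \sqrt{601} + 11 = 11 + 3 i \sqrt{601}$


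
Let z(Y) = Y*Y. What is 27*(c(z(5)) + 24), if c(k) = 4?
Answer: 756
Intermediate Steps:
z(Y) = Y**2
27*(c(z(5)) + 24) = 27*(4 + 24) = 27*28 = 756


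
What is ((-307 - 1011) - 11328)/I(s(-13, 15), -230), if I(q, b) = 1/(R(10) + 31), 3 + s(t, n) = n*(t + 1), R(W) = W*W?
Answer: -1656626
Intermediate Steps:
R(W) = W²
s(t, n) = -3 + n*(1 + t) (s(t, n) = -3 + n*(t + 1) = -3 + n*(1 + t))
I(q, b) = 1/131 (I(q, b) = 1/(10² + 31) = 1/(100 + 31) = 1/131)
((-307 - 1011) - 11328)/I(s(-13, 15), -230) = ((-307 - 1011) - 11328)/(1/131) = (-1318 - 11328)*131 = -12646*131 = -1656626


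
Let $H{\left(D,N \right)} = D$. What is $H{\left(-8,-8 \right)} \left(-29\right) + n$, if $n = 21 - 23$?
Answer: $230$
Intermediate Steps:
$n = -2$
$H{\left(-8,-8 \right)} \left(-29\right) + n = \left(-8\right) \left(-29\right) - 2 = 232 - 2 = 230$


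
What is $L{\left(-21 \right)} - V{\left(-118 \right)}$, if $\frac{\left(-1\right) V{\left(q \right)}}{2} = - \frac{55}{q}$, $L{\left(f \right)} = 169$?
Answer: $\frac{10026}{59} \approx 169.93$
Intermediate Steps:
$V{\left(q \right)} = \frac{110}{q}$ ($V{\left(q \right)} = - 2 \left(- \frac{55}{q}\right) = \frac{110}{q}$)
$L{\left(-21 \right)} - V{\left(-118 \right)} = 169 - \frac{110}{-118} = 169 - 110 \left(- \frac{1}{118}\right) = 169 - - \frac{55}{59} = 169 + \frac{55}{59} = \frac{10026}{59}$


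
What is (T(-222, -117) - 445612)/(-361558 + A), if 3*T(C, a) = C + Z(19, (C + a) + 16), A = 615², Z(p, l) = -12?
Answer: -63670/2381 ≈ -26.741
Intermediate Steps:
A = 378225
T(C, a) = -4 + C/3 (T(C, a) = (C - 12)/3 = (-12 + C)/3 = -4 + C/3)
(T(-222, -117) - 445612)/(-361558 + A) = ((-4 + (⅓)*(-222)) - 445612)/(-361558 + 378225) = ((-4 - 74) - 445612)/16667 = (-78 - 445612)*(1/16667) = -445690*1/16667 = -63670/2381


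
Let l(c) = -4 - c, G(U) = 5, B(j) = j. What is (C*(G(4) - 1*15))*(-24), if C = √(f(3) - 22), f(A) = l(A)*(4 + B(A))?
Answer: 240*I*√71 ≈ 2022.3*I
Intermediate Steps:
f(A) = (-4 - A)*(4 + A)
C = I*√71 (C = √(-(4 + 3)² - 22) = √(-1*7² - 22) = √(-1*49 - 22) = √(-49 - 22) = √(-71) = I*√71 ≈ 8.4261*I)
(C*(G(4) - 1*15))*(-24) = ((I*√71)*(5 - 1*15))*(-24) = ((I*√71)*(5 - 15))*(-24) = ((I*√71)*(-10))*(-24) = -10*I*√71*(-24) = 240*I*√71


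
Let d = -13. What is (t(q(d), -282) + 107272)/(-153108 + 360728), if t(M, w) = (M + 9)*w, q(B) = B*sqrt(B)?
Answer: 7481/14830 + 1833*I*sqrt(13)/103810 ≈ 0.50445 + 0.063664*I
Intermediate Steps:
q(B) = B**(3/2)
t(M, w) = w*(9 + M) (t(M, w) = (9 + M)*w = w*(9 + M))
(t(q(d), -282) + 107272)/(-153108 + 360728) = (-282*(9 + (-13)**(3/2)) + 107272)/(-153108 + 360728) = (-282*(9 - 13*I*sqrt(13)) + 107272)/207620 = ((-2538 + 3666*I*sqrt(13)) + 107272)*(1/207620) = (104734 + 3666*I*sqrt(13))*(1/207620) = 7481/14830 + 1833*I*sqrt(13)/103810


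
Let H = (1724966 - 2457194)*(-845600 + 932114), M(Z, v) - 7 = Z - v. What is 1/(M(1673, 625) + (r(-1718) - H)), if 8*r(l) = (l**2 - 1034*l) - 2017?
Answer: 8/506788519895 ≈ 1.5786e-11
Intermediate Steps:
M(Z, v) = 7 + Z - v (M(Z, v) = 7 + (Z - v) = 7 + Z - v)
r(l) = -2017/8 - 517*l/4 + l**2/8 (r(l) = ((l**2 - 1034*l) - 2017)/8 = (-2017 + l**2 - 1034*l)/8 = -2017/8 - 517*l/4 + l**2/8)
H = -63347973192 (H = -732228*86514 = -63347973192)
1/(M(1673, 625) + (r(-1718) - H)) = 1/((7 + 1673 - 1*625) + ((-2017/8 - 517/4*(-1718) + (1/8)*(-1718)**2) - 1*(-63347973192))) = 1/((7 + 1673 - 625) + ((-2017/8 + 444103/2 + (1/8)*2951524) + 63347973192)) = 1/(1055 + ((-2017/8 + 444103/2 + 737881/2) + 63347973192)) = 1/(1055 + (4725919/8 + 63347973192)) = 1/(1055 + 506788511455/8) = 1/(506788519895/8) = 8/506788519895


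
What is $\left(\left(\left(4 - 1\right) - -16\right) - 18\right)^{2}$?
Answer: $1$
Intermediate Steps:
$\left(\left(\left(4 - 1\right) - -16\right) - 18\right)^{2} = \left(\left(3 + 16\right) - 18\right)^{2} = \left(19 - 18\right)^{2} = 1^{2} = 1$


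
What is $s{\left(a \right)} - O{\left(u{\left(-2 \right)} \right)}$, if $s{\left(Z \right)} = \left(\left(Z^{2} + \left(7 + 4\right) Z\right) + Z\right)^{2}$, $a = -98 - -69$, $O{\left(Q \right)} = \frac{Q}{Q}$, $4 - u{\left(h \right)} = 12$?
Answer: $243048$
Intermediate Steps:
$u{\left(h \right)} = -8$ ($u{\left(h \right)} = 4 - 12 = -8$)
$O{\left(Q \right)} = 1$
$a = -29$ ($a = -98 + 69 = -29$)
$s{\left(Z \right)} = \left(Z^{2} + 12 Z\right)^{2}$ ($s{\left(Z \right)} = \left(\left(Z^{2} + 11 Z\right) + Z\right)^{2} = \left(Z^{2} + 12 Z\right)^{2}$)
$s{\left(a \right)} - O{\left(u{\left(-2 \right)} \right)} = \left(-29\right)^{2} \left(12 - 29\right)^{2} - 1 = 841 \left(-17\right)^{2} - 1 = 841 \cdot 289 - 1 = 243049 - 1 = 243048$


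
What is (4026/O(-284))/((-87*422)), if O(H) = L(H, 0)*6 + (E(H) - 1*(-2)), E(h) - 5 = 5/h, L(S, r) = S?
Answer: 190564/2949070407 ≈ 6.4618e-5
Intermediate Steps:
E(h) = 5 + 5/h
O(H) = 7 + 5/H + 6*H (O(H) = H*6 + ((5 + 5/H) - 1*(-2)) = 6*H + ((5 + 5/H) + 2) = 6*H + (7 + 5/H) = 7 + 5/H + 6*H)
(4026/O(-284))/((-87*422)) = (4026/(7 + 5/(-284) + 6*(-284)))/((-87*422)) = (4026/(7 + 5*(-1/284) - 1704))/(-36714) = (4026/(7 - 5/284 - 1704))*(-1/36714) = (4026/(-481953/284))*(-1/36714) = (4026*(-284/481953))*(-1/36714) = -381128/160651*(-1/36714) = 190564/2949070407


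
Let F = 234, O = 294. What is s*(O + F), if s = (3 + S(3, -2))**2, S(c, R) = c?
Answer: 19008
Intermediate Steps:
s = 36 (s = (3 + 3)**2 = 6**2 = 36)
s*(O + F) = 36*(294 + 234) = 36*528 = 19008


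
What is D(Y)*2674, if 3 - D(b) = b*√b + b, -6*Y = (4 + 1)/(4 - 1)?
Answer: 78883/9 + 6685*I*√10/54 ≈ 8764.8 + 391.48*I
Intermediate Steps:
Y = -5/18 (Y = -(4 + 1)/(6*(4 - 1)) = -5/(6*3) = -⅙*5/3 = -5/18 ≈ -0.27778)
D(b) = 3 - b - b^(3/2) (D(b) = 3 - (b*√b + b) = 3 - (b^(3/2) + b) = 3 - (b + b^(3/2)) = 3 + (-b - b^(3/2)) = 3 - b - b^(3/2))
D(Y)*2674 = (3 - 1*(-5/18) - (-5/18)^(3/2))*2674 = (3 + 5/18 - (-5)*I*√10/108)*2674 = (3 + 5/18 + 5*I*√10/108)*2674 = (59/18 + 5*I*√10/108)*2674 = 78883/9 + 6685*I*√10/54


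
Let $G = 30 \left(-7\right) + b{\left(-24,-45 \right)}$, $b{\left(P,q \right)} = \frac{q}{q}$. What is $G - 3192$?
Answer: $-3401$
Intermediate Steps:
$b{\left(P,q \right)} = 1$
$G = -209$ ($G = 30 \left(-7\right) + 1 = -210 + 1 = -209$)
$G - 3192 = -209 - 3192 = -3401$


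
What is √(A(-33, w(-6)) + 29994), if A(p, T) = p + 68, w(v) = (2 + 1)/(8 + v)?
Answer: √30029 ≈ 173.29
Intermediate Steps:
w(v) = 3/(8 + v)
A(p, T) = 68 + p
√(A(-33, w(-6)) + 29994) = √((68 - 33) + 29994) = √(35 + 29994) = √30029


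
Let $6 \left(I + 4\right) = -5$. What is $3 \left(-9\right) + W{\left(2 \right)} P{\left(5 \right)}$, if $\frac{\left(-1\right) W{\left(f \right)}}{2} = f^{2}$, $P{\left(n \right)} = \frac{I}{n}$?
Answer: $- \frac{289}{15} \approx -19.267$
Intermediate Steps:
$I = - \frac{29}{6}$ ($I = -4 + \frac{1}{6} \left(-5\right) = -4 - \frac{5}{6} = - \frac{29}{6} \approx -4.8333$)
$P{\left(n \right)} = - \frac{29}{6 n}$
$W{\left(f \right)} = - 2 f^{2}$
$3 \left(-9\right) + W{\left(2 \right)} P{\left(5 \right)} = 3 \left(-9\right) + - 2 \cdot 2^{2} \left(- \frac{29}{6 \cdot 5}\right) = -27 + \left(-2\right) 4 \left(\left(- \frac{29}{6}\right) \frac{1}{5}\right) = -27 - - \frac{116}{15} = -27 + \frac{116}{15} = - \frac{289}{15}$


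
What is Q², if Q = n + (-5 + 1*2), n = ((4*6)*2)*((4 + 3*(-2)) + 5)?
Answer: 19881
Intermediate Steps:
n = 144 (n = (24*2)*((4 - 6) + 5) = 48*(-2 + 5) = 48*3 = 144)
Q = 141 (Q = 144 + (-5 + 1*2) = 144 + (-5 + 2) = 144 - 3 = 141)
Q² = 141² = 19881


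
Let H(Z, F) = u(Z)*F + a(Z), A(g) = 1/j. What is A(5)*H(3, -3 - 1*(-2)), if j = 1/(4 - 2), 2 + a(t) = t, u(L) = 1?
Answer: 0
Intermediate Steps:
a(t) = -2 + t
j = ½ (j = 1/2 = ½ ≈ 0.50000)
A(g) = 2 (A(g) = 1/(½) = 2)
H(Z, F) = -2 + F + Z (H(Z, F) = 1*F + (-2 + Z) = F + (-2 + Z) = -2 + F + Z)
A(5)*H(3, -3 - 1*(-2)) = 2*(-2 + (-3 - 1*(-2)) + 3) = 2*(-2 + (-3 + 2) + 3) = 2*(-2 - 1 + 3) = 2*0 = 0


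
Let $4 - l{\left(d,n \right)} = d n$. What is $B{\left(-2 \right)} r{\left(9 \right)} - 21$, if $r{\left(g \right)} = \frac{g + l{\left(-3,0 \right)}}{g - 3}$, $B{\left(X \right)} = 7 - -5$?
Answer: $5$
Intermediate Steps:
$B{\left(X \right)} = 12$ ($B{\left(X \right)} = 7 + 5 = 12$)
$l{\left(d,n \right)} = 4 - d n$
$r{\left(g \right)} = \frac{4 + g}{-3 + g}$ ($r{\left(g \right)} = \frac{g + \left(4 - \left(-3\right) 0\right)}{g - 3} = \frac{g + \left(4 + 0\right)}{-3 + g} = \frac{g + 4}{-3 + g} = \frac{4 + g}{-3 + g}$)
$B{\left(-2 \right)} r{\left(9 \right)} - 21 = 12 \frac{4 + 9}{-3 + 9} - 21 = 12 \cdot \frac{1}{6} \cdot 13 + \left(-65 + 44\right) = 12 \cdot \frac{1}{6} \cdot 13 - 21 = 12 \cdot \frac{13}{6} - 21 = 26 - 21 = 5$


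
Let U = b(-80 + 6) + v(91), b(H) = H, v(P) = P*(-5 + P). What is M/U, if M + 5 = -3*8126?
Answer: -24383/7752 ≈ -3.1454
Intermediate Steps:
M = -24383 (M = -5 - 3*8126 = -5 - 24378 = -24383)
U = 7752 (U = (-80 + 6) + 91*(-5 + 91) = -74 + 91*86 = -74 + 7826 = 7752)
M/U = -24383/7752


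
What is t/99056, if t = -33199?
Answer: -33199/99056 ≈ -0.33515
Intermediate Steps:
t/99056 = -33199/99056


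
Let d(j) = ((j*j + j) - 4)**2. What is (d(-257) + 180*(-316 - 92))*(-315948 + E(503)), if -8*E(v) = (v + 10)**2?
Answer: -1509793013843814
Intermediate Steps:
d(j) = (-4 + j + j**2)**2 (d(j) = ((j**2 + j) - 4)**2 = ((j + j**2) - 4)**2 = (-4 + j + j**2)**2)
E(v) = -(10 + v)**2/8 (E(v) = -(v + 10)**2/8 = -(10 + v)**2/8)
(d(-257) + 180*(-316 - 92))*(-315948 + E(503)) = ((-4 - 257 + (-257)**2)**2 + 180*(-316 - 92))*(-315948 - (10 + 503)**2/8) = ((-4 - 257 + 66049)**2 + 180*(-408))*(-315948 - 1/8*513**2) = (65788**2 - 73440)*(-315948 - 1/8*263169) = (4328060944 - 73440)*(-315948 - 263169/8) = 4327987504*(-2790753/8) = -1509793013843814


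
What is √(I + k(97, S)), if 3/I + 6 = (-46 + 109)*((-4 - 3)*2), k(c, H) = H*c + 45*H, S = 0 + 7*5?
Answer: √108862806/148 ≈ 70.498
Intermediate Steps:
S = 35 (S = 0 + 35 = 35)
k(c, H) = 45*H + H*c
I = -1/296 (I = 3/(-6 + (-46 + 109)*((-4 - 3)*2)) = 3/(-6 + 63*(-7*2)) = 3/(-6 + 63*(-14)) = 3/(-6 - 882) = 3/(-888) = 3*(-1/888) = -1/296 ≈ -0.0033784)
√(I + k(97, S)) = √(-1/296 + 35*(45 + 97)) = √(-1/296 + 35*142) = √(-1/296 + 4970) = √(1471119/296) = √108862806/148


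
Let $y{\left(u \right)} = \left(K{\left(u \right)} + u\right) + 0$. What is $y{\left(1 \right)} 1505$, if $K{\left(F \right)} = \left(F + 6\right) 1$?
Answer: $12040$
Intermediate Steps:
$K{\left(F \right)} = 6 + F$ ($K{\left(F \right)} = \left(6 + F\right) 1 = 6 + F$)
$y{\left(u \right)} = 6 + 2 u$ ($y{\left(u \right)} = \left(\left(6 + u\right) + u\right) + 0 = \left(6 + 2 u\right) + 0 = 6 + 2 u$)
$y{\left(1 \right)} 1505 = \left(6 + 2 \cdot 1\right) 1505 = \left(6 + 2\right) 1505 = 8 \cdot 1505 = 12040$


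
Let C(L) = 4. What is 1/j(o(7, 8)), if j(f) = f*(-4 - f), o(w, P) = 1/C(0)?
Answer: -16/17 ≈ -0.94118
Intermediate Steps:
o(w, P) = ¼ (o(w, P) = 1/4 = ¼)
1/j(o(7, 8)) = 1/(-1*¼*(4 + ¼)) = 1/(-1*¼*17/4) = 1/(-17/16) = -16/17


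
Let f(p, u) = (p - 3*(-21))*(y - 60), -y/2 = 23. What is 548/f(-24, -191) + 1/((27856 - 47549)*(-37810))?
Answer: -204018296353/1539072346110 ≈ -0.13256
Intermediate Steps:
y = -46 (y = -2*23 = -46)
f(p, u) = -6678 - 106*p (f(p, u) = (p - 3*(-21))*(-46 - 60) = (p + 63)*(-106) = (63 + p)*(-106) = -6678 - 106*p)
548/f(-24, -191) + 1/((27856 - 47549)*(-37810)) = 548/(-6678 - 106*(-24)) + 1/((27856 - 47549)*(-37810)) = 548/(-6678 + 2544) - 1/37810/(-19693) = 548/(-4134) - 1/19693*(-1/37810) = 548*(-1/4134) + 1/744592330 = -274/2067 + 1/744592330 = -204018296353/1539072346110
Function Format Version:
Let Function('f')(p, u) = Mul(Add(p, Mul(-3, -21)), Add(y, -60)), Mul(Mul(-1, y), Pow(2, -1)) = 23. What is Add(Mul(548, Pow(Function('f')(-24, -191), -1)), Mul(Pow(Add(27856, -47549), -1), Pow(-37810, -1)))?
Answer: Rational(-204018296353, 1539072346110) ≈ -0.13256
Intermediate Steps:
y = -46 (y = Mul(-2, 23) = -46)
Function('f')(p, u) = Add(-6678, Mul(-106, p)) (Function('f')(p, u) = Mul(Add(p, Mul(-3, -21)), Add(-46, -60)) = Mul(Add(p, 63), -106) = Mul(Add(63, p), -106) = Add(-6678, Mul(-106, p)))
Add(Mul(548, Pow(Function('f')(-24, -191), -1)), Mul(Pow(Add(27856, -47549), -1), Pow(-37810, -1))) = Add(Mul(548, Pow(Add(-6678, Mul(-106, -24)), -1)), Mul(Pow(Add(27856, -47549), -1), Pow(-37810, -1))) = Add(Mul(548, Pow(Add(-6678, 2544), -1)), Mul(Pow(-19693, -1), Rational(-1, 37810))) = Add(Mul(548, Pow(-4134, -1)), Mul(Rational(-1, 19693), Rational(-1, 37810))) = Add(Mul(548, Rational(-1, 4134)), Rational(1, 744592330)) = Add(Rational(-274, 2067), Rational(1, 744592330)) = Rational(-204018296353, 1539072346110)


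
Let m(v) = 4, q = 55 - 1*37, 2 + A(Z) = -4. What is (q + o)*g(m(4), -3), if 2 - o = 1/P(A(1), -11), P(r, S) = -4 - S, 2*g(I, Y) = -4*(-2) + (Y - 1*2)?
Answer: 417/14 ≈ 29.786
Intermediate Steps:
A(Z) = -6 (A(Z) = -2 - 4 = -6)
q = 18 (q = 55 - 37 = 18)
g(I, Y) = 3 + Y/2 (g(I, Y) = (-4*(-2) + (Y - 1*2))/2 = (8 + (Y - 2))/2 = (8 + (-2 + Y))/2 = (6 + Y)/2 = 3 + Y/2)
o = 13/7 (o = 2 - 1/(-4 - 1*(-11)) = 2 - 1/(-4 + 11) = 2 - 1/7 = 2 - 1*⅐ = 2 - ⅐ = 13/7 ≈ 1.8571)
(q + o)*g(m(4), -3) = (18 + 13/7)*(3 + (½)*(-3)) = 139*(3 - 3/2)/7 = (139/7)*(3/2) = 417/14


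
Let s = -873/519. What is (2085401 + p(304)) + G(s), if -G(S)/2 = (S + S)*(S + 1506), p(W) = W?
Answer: 62725992453/29929 ≈ 2.0958e+6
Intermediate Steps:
s = -291/173 (s = -873*1/519 = -291/173 ≈ -1.6821)
G(S) = -4*S*(1506 + S) (G(S) = -2*(S + S)*(S + 1506) = -2*2*S*(1506 + S) = -4*S*(1506 + S))
(2085401 + p(304)) + G(s) = (2085401 + 304) - 4*(-291/173)*(1506 - 291/173) = 2085705 - 4*(-291/173)*260247/173 = 2085705 + 302927508/29929 = 62725992453/29929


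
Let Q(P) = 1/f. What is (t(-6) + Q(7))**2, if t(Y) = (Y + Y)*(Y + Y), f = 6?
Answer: 748225/36 ≈ 20784.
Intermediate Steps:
Q(P) = 1/6
t(Y) = 4*Y**2 (t(Y) = (2*Y)*(2*Y) = 4*Y**2)
(t(-6) + Q(7))**2 = (4*(-6)**2 + 1/6)**2 = (4*36 + 1/6)**2 = (144 + 1/6)**2 = (865/6)**2 = 748225/36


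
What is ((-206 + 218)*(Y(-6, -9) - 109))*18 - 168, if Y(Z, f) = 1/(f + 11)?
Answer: -23604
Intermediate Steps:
Y(Z, f) = 1/(11 + f)
((-206 + 218)*(Y(-6, -9) - 109))*18 - 168 = ((-206 + 218)*(1/(11 - 9) - 109))*18 - 168 = (12*(1/2 - 109))*18 - 168 = (12*(½ - 109))*18 - 168 = (12*(-217/2))*18 - 168 = -1302*18 - 168 = -23436 - 168 = -23604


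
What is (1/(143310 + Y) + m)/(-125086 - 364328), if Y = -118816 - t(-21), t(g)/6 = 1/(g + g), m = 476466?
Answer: -81694383901/83914435026 ≈ -0.97354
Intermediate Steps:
t(g) = 3/g (t(g) = 6/(g + g) = 6/((2*g)) = 6*(1/(2*g)) = 3/g)
Y = -831711/7 (Y = -118816 - 3/(-21) = -118816 - 3*(-1)/21 = -118816 - 1*(-1/7) = -118816 + 1/7 = -831711/7 ≈ -1.1882e+5)
(1/(143310 + Y) + m)/(-125086 - 364328) = (1/(143310 - 831711/7) + 476466)/(-125086 - 364328) = (1/(171459/7) + 476466)/(-489414) = (7/171459 + 476466)*(-1/489414) = (81694383901/171459)*(-1/489414) = -81694383901/83914435026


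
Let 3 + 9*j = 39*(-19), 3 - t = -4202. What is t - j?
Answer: 12863/3 ≈ 4287.7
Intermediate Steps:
t = 4205 (t = 3 - 1*(-4202) = 3 + 4202 = 4205)
j = -248/3 (j = -⅓ + (39*(-19))/9 = -⅓ + (⅑)*(-741) = -⅓ - 247/3 = -248/3 ≈ -82.667)
t - j = 4205 - 1*(-248/3) = 4205 + 248/3 = 12863/3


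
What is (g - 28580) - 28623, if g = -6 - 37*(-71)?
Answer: -54582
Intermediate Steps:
g = 2621 (g = -6 + 2627 = 2621)
(g - 28580) - 28623 = (2621 - 28580) - 28623 = -25959 - 28623 = -54582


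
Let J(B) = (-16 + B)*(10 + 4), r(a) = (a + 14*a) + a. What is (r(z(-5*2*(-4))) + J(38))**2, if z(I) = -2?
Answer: 76176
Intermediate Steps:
r(a) = 16*a (r(a) = 15*a + a = 16*a)
J(B) = -224 + 14*B (J(B) = (-16 + B)*14 = -224 + 14*B)
(r(z(-5*2*(-4))) + J(38))**2 = (16*(-2) + (-224 + 14*38))**2 = (-32 + (-224 + 532))**2 = (-32 + 308)**2 = 276**2 = 76176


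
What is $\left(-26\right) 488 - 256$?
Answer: $-12944$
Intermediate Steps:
$\left(-26\right) 488 - 256 = -12688 - 256 = -12944$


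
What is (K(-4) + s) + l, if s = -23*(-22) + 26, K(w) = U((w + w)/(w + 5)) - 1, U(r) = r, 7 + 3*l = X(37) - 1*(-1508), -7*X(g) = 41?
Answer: 21449/21 ≈ 1021.4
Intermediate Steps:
X(g) = -41/7 (X(g) = -⅐*41 = -41/7)
l = 10466/21 (l = -7/3 + (-41/7 - 1*(-1508))/3 = -7/3 + (-41/7 + 1508)/3 = -7/3 + (⅓)*(10515/7) = -7/3 + 3505/7 = 10466/21 ≈ 498.38)
K(w) = -1 + 2*w/(5 + w) (K(w) = (w + w)/(w + 5) - 1 = (2*w)/(5 + w) - 1 = 2*w/(5 + w) - 1 = -1 + 2*w/(5 + w))
s = 532 (s = 506 + 26 = 532)
(K(-4) + s) + l = ((-5 - 4)/(5 - 4) + 532) + 10466/21 = (-9/1 + 532) + 10466/21 = (1*(-9) + 532) + 10466/21 = (-9 + 532) + 10466/21 = 523 + 10466/21 = 21449/21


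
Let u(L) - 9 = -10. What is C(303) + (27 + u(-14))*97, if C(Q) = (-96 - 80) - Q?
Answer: 2043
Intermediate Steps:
C(Q) = -176 - Q
u(L) = -1 (u(L) = 9 - 10 = -1)
C(303) + (27 + u(-14))*97 = (-176 - 1*303) + (27 - 1)*97 = (-176 - 303) + 26*97 = -479 + 2522 = 2043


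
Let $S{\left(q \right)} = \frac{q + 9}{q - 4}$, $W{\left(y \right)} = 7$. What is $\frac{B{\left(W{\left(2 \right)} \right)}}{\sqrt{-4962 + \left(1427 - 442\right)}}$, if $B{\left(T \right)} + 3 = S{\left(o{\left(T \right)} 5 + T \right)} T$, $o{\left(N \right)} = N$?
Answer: $- \frac{243 i \sqrt{3977}}{151126} \approx - 0.1014 i$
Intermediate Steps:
$S{\left(q \right)} = \frac{9 + q}{-4 + q}$
$B{\left(T \right)} = -3 + \frac{T \left(9 + 6 T\right)}{-4 + 6 T}$ ($B{\left(T \right)} = -3 + \frac{9 + \left(T 5 + T\right)}{-4 + \left(T 5 + T\right)} T = -3 + \frac{9 + \left(5 T + T\right)}{-4 + \left(5 T + T\right)} T = -3 + \frac{9 + 6 T}{-4 + 6 T} T = -3 + \frac{T \left(9 + 6 T\right)}{-4 + 6 T}$)
$\frac{B{\left(W{\left(2 \right)} \right)}}{\sqrt{-4962 + \left(1427 - 442\right)}} = \frac{\frac{3}{2} \frac{1}{-2 + 3 \cdot 7} \left(4 - 21 + 2 \cdot 7^{2}\right)}{\sqrt{-4962 + \left(1427 - 442\right)}} = \frac{\frac{3}{2} \frac{1}{-2 + 21} \left(4 - 21 + 2 \cdot 49\right)}{\sqrt{-4962 + 985}} = \frac{\frac{3}{2} \cdot \frac{1}{19} \left(4 - 21 + 98\right)}{\sqrt{-3977}} = \frac{\frac{3}{2} \cdot \frac{1}{19} \cdot 81}{i \sqrt{3977}} = \frac{243 \left(- \frac{i \sqrt{3977}}{3977}\right)}{38} = - \frac{243 i \sqrt{3977}}{151126}$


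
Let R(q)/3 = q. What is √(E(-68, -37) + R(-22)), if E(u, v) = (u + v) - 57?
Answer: 2*I*√57 ≈ 15.1*I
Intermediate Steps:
E(u, v) = -57 + u + v
R(q) = 3*q
√(E(-68, -37) + R(-22)) = √((-57 - 68 - 37) + 3*(-22)) = √(-162 - 66) = √(-228) = 2*I*√57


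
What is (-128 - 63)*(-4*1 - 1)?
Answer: 955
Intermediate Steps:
(-128 - 63)*(-4*1 - 1) = -191*(-4 - 1) = -191*(-5) = 955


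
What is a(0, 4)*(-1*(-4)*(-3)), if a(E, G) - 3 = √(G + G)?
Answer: -36 - 24*√2 ≈ -69.941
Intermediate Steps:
a(E, G) = 3 + √2*√G (a(E, G) = 3 + √(G + G) = 3 + √(2*G) = 3 + √2*√G)
a(0, 4)*(-1*(-4)*(-3)) = (3 + √2*√4)*(-1*(-4)*(-3)) = (3 + √2*2)*(4*(-3)) = (3 + 2*√2)*(-12) = -36 - 24*√2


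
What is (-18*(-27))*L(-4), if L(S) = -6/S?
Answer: 729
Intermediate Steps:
(-18*(-27))*L(-4) = (-18*(-27))*(-6/(-4)) = 486*(-6*(-¼)) = 486*(3/2) = 729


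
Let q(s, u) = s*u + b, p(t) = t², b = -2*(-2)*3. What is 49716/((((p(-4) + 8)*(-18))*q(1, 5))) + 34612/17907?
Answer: -1963191/405892 ≈ -4.8367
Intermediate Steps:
b = 12 (b = 4*3 = 12)
q(s, u) = 12 + s*u (q(s, u) = s*u + 12 = 12 + s*u)
49716/((((p(-4) + 8)*(-18))*q(1, 5))) + 34612/17907 = 49716/(((((-4)² + 8)*(-18))*(12 + 1*5))) + 34612/17907 = 49716/((((16 + 8)*(-18))*(12 + 5))) + 34612*(1/17907) = 49716/(((24*(-18))*17)) + 34612/17907 = 49716/((-432*17)) + 34612/17907 = 49716/(-7344) + 34612/17907 = 49716*(-1/7344) + 34612/17907 = -1381/204 + 34612/17907 = -1963191/405892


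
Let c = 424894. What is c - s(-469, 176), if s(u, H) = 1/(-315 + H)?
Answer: 59060267/139 ≈ 4.2489e+5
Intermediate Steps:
c - s(-469, 176) = 424894 - 1/(-315 + 176) = 424894 - 1/(-139) = 424894 - 1*(-1/139) = 424894 + 1/139 = 59060267/139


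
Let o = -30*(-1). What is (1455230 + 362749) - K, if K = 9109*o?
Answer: 1544709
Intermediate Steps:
o = 30
K = 273270 (K = 9109*30 = 273270)
(1455230 + 362749) - K = (1455230 + 362749) - 1*273270 = 1817979 - 273270 = 1544709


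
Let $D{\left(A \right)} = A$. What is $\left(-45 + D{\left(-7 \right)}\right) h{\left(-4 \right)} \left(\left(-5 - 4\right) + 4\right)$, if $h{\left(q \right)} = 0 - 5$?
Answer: $-1300$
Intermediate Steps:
$h{\left(q \right)} = -5$ ($h{\left(q \right)} = 0 - 5 = -5$)
$\left(-45 + D{\left(-7 \right)}\right) h{\left(-4 \right)} \left(\left(-5 - 4\right) + 4\right) = \left(-45 - 7\right) \left(- 5 \left(\left(-5 - 4\right) + 4\right)\right) = - 52 \left(- 5 \left(-9 + 4\right)\right) = - 52 \left(\left(-5\right) \left(-5\right)\right) = \left(-52\right) 25 = -1300$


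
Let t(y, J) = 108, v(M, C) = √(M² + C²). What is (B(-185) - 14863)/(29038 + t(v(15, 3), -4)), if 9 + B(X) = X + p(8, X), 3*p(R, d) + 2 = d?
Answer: -22679/43719 ≈ -0.51874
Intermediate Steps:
p(R, d) = -⅔ + d/3
v(M, C) = √(C² + M²)
B(X) = -29/3 + 4*X/3 (B(X) = -9 + (X + (-⅔ + X/3)) = -9 + (-⅔ + 4*X/3) = -29/3 + 4*X/3)
(B(-185) - 14863)/(29038 + t(v(15, 3), -4)) = ((-29/3 + (4/3)*(-185)) - 14863)/(29038 + 108) = ((-29/3 - 740/3) - 14863)/29146 = (-769/3 - 14863)*(1/29146) = -45358/3*1/29146 = -22679/43719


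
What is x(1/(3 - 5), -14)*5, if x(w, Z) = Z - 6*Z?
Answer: 350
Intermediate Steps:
x(w, Z) = -5*Z
x(1/(3 - 5), -14)*5 = -5*(-14)*5 = 70*5 = 350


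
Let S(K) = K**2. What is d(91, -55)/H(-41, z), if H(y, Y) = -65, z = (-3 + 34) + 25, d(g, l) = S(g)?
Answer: -637/5 ≈ -127.40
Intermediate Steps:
d(g, l) = g**2
z = 56 (z = 31 + 25 = 56)
d(91, -55)/H(-41, z) = 91**2/(-65) = 8281*(-1/65) = -637/5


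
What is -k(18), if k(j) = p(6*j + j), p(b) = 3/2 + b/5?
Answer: -267/10 ≈ -26.700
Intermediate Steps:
p(b) = 3/2 + b/5 (p(b) = 3*(½) + b*(⅕) = 3/2 + b/5)
k(j) = 3/2 + 7*j/5 (k(j) = 3/2 + (6*j + j)/5 = 3/2 + (7*j)/5 = 3/2 + 7*j/5)
-k(18) = -(3/2 + (7/5)*18) = -(3/2 + 126/5) = -1*267/10 = -267/10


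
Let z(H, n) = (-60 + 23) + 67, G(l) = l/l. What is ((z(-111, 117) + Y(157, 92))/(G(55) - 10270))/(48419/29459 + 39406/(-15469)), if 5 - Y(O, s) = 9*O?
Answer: -627956351438/4229470879767 ≈ -0.14847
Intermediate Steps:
G(l) = 1
z(H, n) = 30 (z(H, n) = -37 + 67 = 30)
Y(O, s) = 5 - 9*O
((z(-111, 117) + Y(157, 92))/(G(55) - 10270))/(48419/29459 + 39406/(-15469)) = ((30 + (5 - 9*157))/(1 - 10270))/(48419/29459 + 39406/(-15469)) = ((30 + (5 - 1413))/(-10269))/(48419*(1/29459) + 39406*(-1/15469)) = ((30 - 1408)*(-1/10269))/(48419/29459 - 39406/15469) = (-1378*(-1/10269))/(-411867843/455701271) = (1378/10269)*(-455701271/411867843) = -627956351438/4229470879767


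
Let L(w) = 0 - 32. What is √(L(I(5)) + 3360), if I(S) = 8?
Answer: 16*√13 ≈ 57.689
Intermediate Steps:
L(w) = -32
√(L(I(5)) + 3360) = √(-32 + 3360) = √3328 = 16*√13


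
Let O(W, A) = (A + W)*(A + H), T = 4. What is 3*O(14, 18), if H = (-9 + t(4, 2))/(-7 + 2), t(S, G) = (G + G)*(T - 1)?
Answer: 8352/5 ≈ 1670.4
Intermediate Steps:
t(S, G) = 6*G (t(S, G) = (G + G)*(4 - 1) = (2*G)*3 = 6*G)
H = -⅗ (H = (-9 + 6*2)/(-7 + 2) = (-9 + 12)/(-5) = 3*(-⅕) = -⅗ ≈ -0.60000)
O(W, A) = (-⅗ + A)*(A + W) (O(W, A) = (A + W)*(A - ⅗) = (A + W)*(-⅗ + A) = (-⅗ + A)*(A + W))
3*O(14, 18) = 3*(18² - ⅗*18 - ⅗*14 + 18*14) = 3*(324 - 54/5 - 42/5 + 252) = 3*(2784/5) = 8352/5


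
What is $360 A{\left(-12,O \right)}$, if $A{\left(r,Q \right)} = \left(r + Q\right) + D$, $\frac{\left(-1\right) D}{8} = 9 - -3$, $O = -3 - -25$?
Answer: $-30960$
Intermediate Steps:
$O = 22$ ($O = -3 + 25 = 22$)
$D = -96$ ($D = - 8 \left(9 - -3\right) = - 8 \left(9 + 3\right) = \left(-8\right) 12 = -96$)
$A{\left(r,Q \right)} = -96 + Q + r$ ($A{\left(r,Q \right)} = \left(r + Q\right) - 96 = \left(Q + r\right) - 96 = -96 + Q + r$)
$360 A{\left(-12,O \right)} = 360 \left(-96 + 22 - 12\right) = 360 \left(-86\right) = -30960$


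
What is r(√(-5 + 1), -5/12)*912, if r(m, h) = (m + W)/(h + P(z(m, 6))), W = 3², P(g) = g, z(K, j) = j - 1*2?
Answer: 98496/43 + 21888*I/43 ≈ 2290.6 + 509.02*I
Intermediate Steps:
z(K, j) = -2 + j (z(K, j) = j - 2 = -2 + j)
W = 9
r(m, h) = (9 + m)/(4 + h) (r(m, h) = (m + 9)/(h + (-2 + 6)) = (9 + m)/(h + 4) = (9 + m)/(4 + h))
r(√(-5 + 1), -5/12)*912 = ((9 + √(-5 + 1))/(4 - 5/12))*912 = ((9 + √(-4))/(4 - 5*1/12))*912 = ((9 + 2*I)/(4 - 5/12))*912 = ((9 + 2*I)/(43/12))*912 = (12*(9 + 2*I)/43)*912 = (108/43 + 24*I/43)*912 = 98496/43 + 21888*I/43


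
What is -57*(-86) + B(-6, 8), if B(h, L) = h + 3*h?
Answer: 4878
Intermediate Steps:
B(h, L) = 4*h
-57*(-86) + B(-6, 8) = -57*(-86) + 4*(-6) = 4902 - 24 = 4878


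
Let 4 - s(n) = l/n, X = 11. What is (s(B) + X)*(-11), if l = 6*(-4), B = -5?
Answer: -561/5 ≈ -112.20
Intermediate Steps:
l = -24
s(n) = 4 + 24/n (s(n) = 4 - (-24)/n = 4 + 24/n)
(s(B) + X)*(-11) = ((4 + 24/(-5)) + 11)*(-11) = ((4 + 24*(-⅕)) + 11)*(-11) = ((4 - 24/5) + 11)*(-11) = (-⅘ + 11)*(-11) = (51/5)*(-11) = -561/5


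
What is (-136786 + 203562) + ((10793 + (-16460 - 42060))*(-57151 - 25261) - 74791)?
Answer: 3933269509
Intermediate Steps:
(-136786 + 203562) + ((10793 + (-16460 - 42060))*(-57151 - 25261) - 74791) = 66776 + ((10793 - 58520)*(-82412) - 74791) = 66776 + (-47727*(-82412) - 74791) = 66776 + (3933277524 - 74791) = 66776 + 3933202733 = 3933269509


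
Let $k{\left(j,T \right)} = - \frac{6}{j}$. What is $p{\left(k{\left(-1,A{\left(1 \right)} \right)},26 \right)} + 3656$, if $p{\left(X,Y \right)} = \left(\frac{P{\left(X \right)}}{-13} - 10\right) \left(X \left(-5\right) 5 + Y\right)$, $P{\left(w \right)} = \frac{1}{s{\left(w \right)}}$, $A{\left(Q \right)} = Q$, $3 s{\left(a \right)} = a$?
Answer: $\frac{63710}{13} \approx 4900.8$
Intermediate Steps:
$s{\left(a \right)} = \frac{a}{3}$
$P{\left(w \right)} = \frac{3}{w}$ ($P{\left(w \right)} = \frac{1}{\frac{1}{3} w} = \frac{3}{w}$)
$p{\left(X,Y \right)} = \left(-10 - \frac{3}{13 X}\right) \left(Y - 25 X\right)$ ($p{\left(X,Y \right)} = \left(\frac{3 \frac{1}{X}}{-13} - 10\right) \left(X \left(-5\right) 5 + Y\right) = \left(\frac{3}{X} \left(- \frac{1}{13}\right) - 10\right) \left(- 5 X 5 + Y\right) = \left(- \frac{3}{13 X} - 10\right) \left(- 25 X + Y\right) = \left(-10 - \frac{3}{13 X}\right) \left(Y - 25 X\right)$)
$p{\left(k{\left(-1,A{\left(1 \right)} \right)},26 \right)} + 3656 = \left(\frac{75}{13} - 260 + 250 \left(- \frac{6}{-1}\right) - \frac{6}{\left(-6\right) \frac{1}{-1}}\right) + 3656 = \left(\frac{75}{13} - 260 + 250 \left(\left(-6\right) \left(-1\right)\right) - \frac{6}{\left(-6\right) \left(-1\right)}\right) + 3656 = \left(\frac{75}{13} - 260 + 250 \cdot 6 - \frac{6}{6}\right) + 3656 = \left(\frac{75}{13} - 260 + 1500 - 6 \cdot \frac{1}{6}\right) + 3656 = \left(\frac{75}{13} - 260 + 1500 - 1\right) + 3656 = \frac{16182}{13} + 3656 = \frac{63710}{13}$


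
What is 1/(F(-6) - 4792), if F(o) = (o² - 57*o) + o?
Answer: -1/4420 ≈ -0.00022624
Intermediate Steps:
F(o) = o² - 56*o
1/(F(-6) - 4792) = 1/(-6*(-56 - 6) - 4792) = 1/(-6*(-62) - 4792) = 1/(372 - 4792) = 1/(-4420) = -1/4420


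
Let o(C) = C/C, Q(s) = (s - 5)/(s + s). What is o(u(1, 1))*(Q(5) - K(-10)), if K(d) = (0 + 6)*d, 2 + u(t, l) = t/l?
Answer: 60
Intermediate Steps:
Q(s) = (-5 + s)/(2*s) (Q(s) = (-5 + s)/((2*s)) = (-5 + s)*(1/(2*s)) = (-5 + s)/(2*s))
u(t, l) = -2 + t/l
K(d) = 6*d
o(C) = 1
o(u(1, 1))*(Q(5) - K(-10)) = 1*((½)*(-5 + 5)/5 - 6*(-10)) = 1*((½)*(⅕)*0 - 1*(-60)) = 1*(0 + 60) = 1*60 = 60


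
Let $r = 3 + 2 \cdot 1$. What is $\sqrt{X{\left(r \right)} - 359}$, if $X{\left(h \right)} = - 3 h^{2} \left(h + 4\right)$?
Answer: $i \sqrt{1034} \approx 32.156 i$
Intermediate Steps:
$r = 5$ ($r = 3 + 2 = 5$)
$X{\left(h \right)} = - 3 h^{2} \left(4 + h\right)$
$\sqrt{X{\left(r \right)} - 359} = \sqrt{3 \cdot 5^{2} \left(-4 - 5\right) - 359} = \sqrt{3 \cdot 25 \left(-4 - 5\right) + \left(-1563 + 1204\right)} = \sqrt{3 \cdot 25 \left(-9\right) - 359} = \sqrt{-675 - 359} = \sqrt{-1034} = i \sqrt{1034}$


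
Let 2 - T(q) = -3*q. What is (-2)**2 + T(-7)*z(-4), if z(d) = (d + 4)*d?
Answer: 4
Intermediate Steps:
T(q) = 2 + 3*q (T(q) = 2 - (-3)*q = 2 + 3*q)
z(d) = d*(4 + d) (z(d) = (4 + d)*d = d*(4 + d))
(-2)**2 + T(-7)*z(-4) = (-2)**2 + (2 + 3*(-7))*(-4*(4 - 4)) = 4 + (2 - 21)*(-4*0) = 4 - 19*0 = 4 + 0 = 4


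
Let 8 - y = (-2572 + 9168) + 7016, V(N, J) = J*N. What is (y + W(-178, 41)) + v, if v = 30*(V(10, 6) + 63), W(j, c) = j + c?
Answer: -10051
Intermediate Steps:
y = -13604 (y = 8 - ((-2572 + 9168) + 7016) = 8 - (6596 + 7016) = 8 - 1*13612 = 8 - 13612 = -13604)
W(j, c) = c + j
v = 3690 (v = 30*(6*10 + 63) = 30*(60 + 63) = 30*123 = 3690)
(y + W(-178, 41)) + v = (-13604 + (41 - 178)) + 3690 = (-13604 - 137) + 3690 = -13741 + 3690 = -10051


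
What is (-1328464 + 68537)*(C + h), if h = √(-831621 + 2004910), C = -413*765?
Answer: 398067636015 - 1259927*√1173289 ≈ 3.9670e+11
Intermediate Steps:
C = -315945
h = √1173289 ≈ 1083.2
(-1328464 + 68537)*(C + h) = (-1328464 + 68537)*(-315945 + √1173289) = -1259927*(-315945 + √1173289) = 398067636015 - 1259927*√1173289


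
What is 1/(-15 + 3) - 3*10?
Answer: -361/12 ≈ -30.083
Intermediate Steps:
1/(-15 + 3) - 3*10 = 1/(-12) - 30 = -1/12 - 30 = -361/12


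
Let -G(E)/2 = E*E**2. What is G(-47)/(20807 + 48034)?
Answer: 207646/68841 ≈ 3.0163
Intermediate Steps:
G(E) = -2*E**3 (G(E) = -2*E*E**2 = -2*E**3)
G(-47)/(20807 + 48034) = (-2*(-47)**3)/(20807 + 48034) = -2*(-103823)/68841 = 207646*(1/68841) = 207646/68841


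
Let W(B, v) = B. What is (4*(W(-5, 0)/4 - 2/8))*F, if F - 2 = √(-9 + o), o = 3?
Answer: -12 - 6*I*√6 ≈ -12.0 - 14.697*I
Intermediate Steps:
F = 2 + I*√6 (F = 2 + √(-9 + 3) = 2 + √(-6) = 2 + I*√6 ≈ 2.0 + 2.4495*I)
(4*(W(-5, 0)/4 - 2/8))*F = (4*(-5/4 - 2/8))*(2 + I*√6) = (4*(-5*¼ - 2*⅛))*(2 + I*√6) = (4*(-5/4 - ¼))*(2 + I*√6) = (4*(-3/2))*(2 + I*√6) = -6*(2 + I*√6) = -12 - 6*I*√6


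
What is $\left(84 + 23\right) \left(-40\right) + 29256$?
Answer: $24976$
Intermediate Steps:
$\left(84 + 23\right) \left(-40\right) + 29256 = 107 \left(-40\right) + 29256 = -4280 + 29256 = 24976$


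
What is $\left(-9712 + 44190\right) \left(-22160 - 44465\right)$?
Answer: $-2297096750$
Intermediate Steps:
$\left(-9712 + 44190\right) \left(-22160 - 44465\right) = 34478 \left(-66625\right) = -2297096750$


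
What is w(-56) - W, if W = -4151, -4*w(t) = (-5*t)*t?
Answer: 8071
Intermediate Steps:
w(t) = 5*t**2/4 (w(t) = -(-5*t)*t/4 = -(-5)*t**2/4 = 5*t**2/4)
w(-56) - W = (5/4)*(-56)**2 - 1*(-4151) = (5/4)*3136 + 4151 = 3920 + 4151 = 8071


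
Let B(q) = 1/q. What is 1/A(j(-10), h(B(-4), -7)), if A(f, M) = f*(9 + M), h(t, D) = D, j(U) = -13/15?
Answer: -15/26 ≈ -0.57692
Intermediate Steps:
j(U) = -13/15 (j(U) = -13*1/15 = -13/15)
1/A(j(-10), h(B(-4), -7)) = 1/(-13*(9 - 7)/15) = 1/(-13/15*2) = 1/(-26/15) = -15/26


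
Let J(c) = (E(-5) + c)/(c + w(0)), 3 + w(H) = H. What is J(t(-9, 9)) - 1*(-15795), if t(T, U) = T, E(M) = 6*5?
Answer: 63173/4 ≈ 15793.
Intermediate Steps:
E(M) = 30
w(H) = -3 + H
J(c) = (30 + c)/(-3 + c) (J(c) = (30 + c)/(c + (-3 + 0)) = (30 + c)/(c - 3) = (30 + c)/(-3 + c))
J(t(-9, 9)) - 1*(-15795) = (30 - 9)/(-3 - 9) - 1*(-15795) = 21/(-12) + 15795 = -1/12*21 + 15795 = -7/4 + 15795 = 63173/4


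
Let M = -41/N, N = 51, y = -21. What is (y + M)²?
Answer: 1236544/2601 ≈ 475.41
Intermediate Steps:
M = -41/51 ≈ -0.80392
(y + M)² = (-21 - 41/51)² = (-1112/51)² = 1236544/2601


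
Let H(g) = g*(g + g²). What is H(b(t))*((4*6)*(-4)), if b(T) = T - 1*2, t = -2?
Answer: 4608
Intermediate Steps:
b(T) = -2 + T (b(T) = T - 2 = -2 + T)
H(b(t))*((4*6)*(-4)) = ((-2 - 2)²*(1 + (-2 - 2)))*((4*6)*(-4)) = ((-4)²*(1 - 4))*(24*(-4)) = (16*(-3))*(-96) = -48*(-96) = 4608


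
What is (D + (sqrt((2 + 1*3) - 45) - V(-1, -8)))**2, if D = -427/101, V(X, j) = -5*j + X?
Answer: 18653916/10201 - 17464*I*sqrt(10)/101 ≈ 1828.6 - 546.79*I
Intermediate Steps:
V(X, j) = X - 5*j
D = -427/101 (D = -427*1/101 = -427/101 ≈ -4.2277)
(D + (sqrt((2 + 1*3) - 45) - V(-1, -8)))**2 = (-427/101 + (sqrt((2 + 1*3) - 45) - (-1 - 5*(-8))))**2 = (-427/101 + (sqrt((2 + 3) - 45) - (-1 + 40)))**2 = (-427/101 + (sqrt(5 - 45) - 1*39))**2 = (-427/101 + (sqrt(-40) - 39))**2 = (-427/101 + (2*I*sqrt(10) - 39))**2 = (-427/101 + (-39 + 2*I*sqrt(10)))**2 = (-4366/101 + 2*I*sqrt(10))**2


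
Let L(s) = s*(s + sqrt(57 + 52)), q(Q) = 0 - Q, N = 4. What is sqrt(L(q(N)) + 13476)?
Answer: 2*sqrt(3373 - sqrt(109)) ≈ 115.98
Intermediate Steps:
q(Q) = -Q
L(s) = s*(s + sqrt(109))
sqrt(L(q(N)) + 13476) = sqrt((-1*4)*(-1*4 + sqrt(109)) + 13476) = sqrt(-4*(-4 + sqrt(109)) + 13476) = sqrt((16 - 4*sqrt(109)) + 13476) = sqrt(13492 - 4*sqrt(109))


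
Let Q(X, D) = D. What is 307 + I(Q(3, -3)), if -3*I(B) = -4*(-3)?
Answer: 303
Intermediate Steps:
I(B) = -4 (I(B) = -(-4)*(-3)/3 = -⅓*12 = -4)
307 + I(Q(3, -3)) = 307 - 4 = 303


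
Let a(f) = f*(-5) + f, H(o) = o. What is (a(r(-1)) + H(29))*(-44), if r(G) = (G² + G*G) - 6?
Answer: -1980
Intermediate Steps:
r(G) = -6 + 2*G² (r(G) = (G² + G²) - 6 = 2*G² - 6 = -6 + 2*G²)
a(f) = -4*f (a(f) = -5*f + f = -4*f)
(a(r(-1)) + H(29))*(-44) = (-4*(-6 + 2*(-1)²) + 29)*(-44) = (-4*(-6 + 2*1) + 29)*(-44) = (-4*(-6 + 2) + 29)*(-44) = (-4*(-4) + 29)*(-44) = (16 + 29)*(-44) = 45*(-44) = -1980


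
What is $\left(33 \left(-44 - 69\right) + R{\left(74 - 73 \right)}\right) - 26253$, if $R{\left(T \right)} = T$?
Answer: $-29981$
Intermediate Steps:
$\left(33 \left(-44 - 69\right) + R{\left(74 - 73 \right)}\right) - 26253 = \left(33 \left(-44 - 69\right) + \left(74 - 73\right)\right) - 26253 = \left(33 \left(-113\right) + \left(74 - 73\right)\right) - 26253 = \left(-3729 + 1\right) - 26253 = -3728 - 26253 = -29981$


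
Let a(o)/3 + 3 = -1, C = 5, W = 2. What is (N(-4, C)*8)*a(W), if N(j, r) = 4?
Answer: -384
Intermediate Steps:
a(o) = -12 (a(o) = -9 + 3*(-1) = -9 - 3 = -12)
(N(-4, C)*8)*a(W) = (4*8)*(-12) = 32*(-12) = -384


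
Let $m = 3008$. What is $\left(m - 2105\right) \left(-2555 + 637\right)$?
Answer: $-1731954$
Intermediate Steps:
$\left(m - 2105\right) \left(-2555 + 637\right) = \left(3008 - 2105\right) \left(-2555 + 637\right) = 903 \left(-1918\right) = -1731954$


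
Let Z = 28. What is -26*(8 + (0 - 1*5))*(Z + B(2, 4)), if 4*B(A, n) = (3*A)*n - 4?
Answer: -2574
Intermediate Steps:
B(A, n) = -1 + 3*A*n/4 (B(A, n) = ((3*A)*n - 4)/4 = (3*A*n - 4)/4 = (-4 + 3*A*n)/4 = -1 + 3*A*n/4)
-26*(8 + (0 - 1*5))*(Z + B(2, 4)) = -26*(8 + (0 - 1*5))*(28 + (-1 + (3/4)*2*4)) = -26*(8 + (0 - 5))*(28 + (-1 + 6)) = -26*(8 - 5)*(28 + 5) = -78*33 = -26*99 = -2574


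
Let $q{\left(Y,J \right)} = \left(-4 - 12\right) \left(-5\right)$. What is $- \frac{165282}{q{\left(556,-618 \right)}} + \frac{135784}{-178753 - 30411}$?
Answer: $- \frac{4322738371}{2091640} \approx -2066.7$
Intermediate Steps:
$q{\left(Y,J \right)} = 80$ ($q{\left(Y,J \right)} = \left(-16\right) \left(-5\right) = 80$)
$- \frac{165282}{q{\left(556,-618 \right)}} + \frac{135784}{-178753 - 30411} = - \frac{165282}{80} + \frac{135784}{-178753 - 30411} = \left(-165282\right) \frac{1}{80} + \frac{135784}{-178753 - 30411} = - \frac{82641}{40} + \frac{135784}{-209164} = - \frac{82641}{40} + 135784 \left(- \frac{1}{209164}\right) = - \frac{82641}{40} - \frac{33946}{52291} = - \frac{4322738371}{2091640}$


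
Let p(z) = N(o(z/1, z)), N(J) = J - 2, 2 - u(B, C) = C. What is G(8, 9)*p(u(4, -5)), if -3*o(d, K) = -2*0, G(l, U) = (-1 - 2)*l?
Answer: 48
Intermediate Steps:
G(l, U) = -3*l
u(B, C) = 2 - C
o(d, K) = 0 (o(d, K) = -(-2)*0/3 = -1/3*0 = 0)
N(J) = -2 + J
p(z) = -2 (p(z) = -2 + 0 = -2)
G(8, 9)*p(u(4, -5)) = -3*8*(-2) = -24*(-2) = 48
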